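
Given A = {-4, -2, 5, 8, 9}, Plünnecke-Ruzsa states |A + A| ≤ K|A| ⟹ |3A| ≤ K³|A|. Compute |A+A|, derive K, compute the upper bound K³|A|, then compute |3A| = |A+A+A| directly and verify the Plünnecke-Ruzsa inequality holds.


|A| = 5.
Step 1: Compute A + A by enumerating all 25 pairs.
A + A = {-8, -6, -4, 1, 3, 4, 5, 6, 7, 10, 13, 14, 16, 17, 18}, so |A + A| = 15.
Step 2: Doubling constant K = |A + A|/|A| = 15/5 = 15/5 ≈ 3.0000.
Step 3: Plünnecke-Ruzsa gives |3A| ≤ K³·|A| = (3.0000)³ · 5 ≈ 135.0000.
Step 4: Compute 3A = A + A + A directly by enumerating all triples (a,b,c) ∈ A³; |3A| = 31.
Step 5: Check 31 ≤ 135.0000? Yes ✓.

K = 15/5, Plünnecke-Ruzsa bound K³|A| ≈ 135.0000, |3A| = 31, inequality holds.


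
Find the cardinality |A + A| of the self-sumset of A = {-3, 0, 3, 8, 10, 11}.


A + A = {a + a' : a, a' ∈ A}; |A| = 6.
General bounds: 2|A| - 1 ≤ |A + A| ≤ |A|(|A|+1)/2, i.e. 11 ≤ |A + A| ≤ 21.
Lower bound 2|A|-1 is attained iff A is an arithmetic progression.
Enumerate sums a + a' for a ≤ a' (symmetric, so this suffices):
a = -3: -3+-3=-6, -3+0=-3, -3+3=0, -3+8=5, -3+10=7, -3+11=8
a = 0: 0+0=0, 0+3=3, 0+8=8, 0+10=10, 0+11=11
a = 3: 3+3=6, 3+8=11, 3+10=13, 3+11=14
a = 8: 8+8=16, 8+10=18, 8+11=19
a = 10: 10+10=20, 10+11=21
a = 11: 11+11=22
Distinct sums: {-6, -3, 0, 3, 5, 6, 7, 8, 10, 11, 13, 14, 16, 18, 19, 20, 21, 22}
|A + A| = 18

|A + A| = 18


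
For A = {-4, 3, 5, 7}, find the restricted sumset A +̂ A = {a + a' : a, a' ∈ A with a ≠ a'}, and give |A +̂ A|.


Restricted sumset: A +̂ A = {a + a' : a ∈ A, a' ∈ A, a ≠ a'}.
Equivalently, take A + A and drop any sum 2a that is achievable ONLY as a + a for a ∈ A (i.e. sums representable only with equal summands).
Enumerate pairs (a, a') with a < a' (symmetric, so each unordered pair gives one sum; this covers all a ≠ a'):
  -4 + 3 = -1
  -4 + 5 = 1
  -4 + 7 = 3
  3 + 5 = 8
  3 + 7 = 10
  5 + 7 = 12
Collected distinct sums: {-1, 1, 3, 8, 10, 12}
|A +̂ A| = 6
(Reference bound: |A +̂ A| ≥ 2|A| - 3 for |A| ≥ 2, with |A| = 4 giving ≥ 5.)

|A +̂ A| = 6


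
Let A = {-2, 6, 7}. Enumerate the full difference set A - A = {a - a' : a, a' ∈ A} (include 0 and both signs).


A - A = {a - a' : a, a' ∈ A}.
Compute a - a' for each ordered pair (a, a'):
a = -2: -2--2=0, -2-6=-8, -2-7=-9
a = 6: 6--2=8, 6-6=0, 6-7=-1
a = 7: 7--2=9, 7-6=1, 7-7=0
Collecting distinct values (and noting 0 appears from a-a):
A - A = {-9, -8, -1, 0, 1, 8, 9}
|A - A| = 7

A - A = {-9, -8, -1, 0, 1, 8, 9}


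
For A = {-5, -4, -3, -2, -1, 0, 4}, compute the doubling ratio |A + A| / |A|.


|A| = 7.
Compute A + A by enumerating all 49 pairs.
A + A = {-10, -9, -8, -7, -6, -5, -4, -3, -2, -1, 0, 1, 2, 3, 4, 8}, so |A + A| = 16.
K = |A + A| / |A| = 16/7 (already in lowest terms) ≈ 2.2857.
Reference: AP of size 7 gives K = 13/7 ≈ 1.8571; a fully generic set of size 7 gives K ≈ 4.0000.

|A| = 7, |A + A| = 16, K = 16/7.


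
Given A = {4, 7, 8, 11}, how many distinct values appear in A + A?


A + A = {a + a' : a, a' ∈ A}; |A| = 4.
General bounds: 2|A| - 1 ≤ |A + A| ≤ |A|(|A|+1)/2, i.e. 7 ≤ |A + A| ≤ 10.
Lower bound 2|A|-1 is attained iff A is an arithmetic progression.
Enumerate sums a + a' for a ≤ a' (symmetric, so this suffices):
a = 4: 4+4=8, 4+7=11, 4+8=12, 4+11=15
a = 7: 7+7=14, 7+8=15, 7+11=18
a = 8: 8+8=16, 8+11=19
a = 11: 11+11=22
Distinct sums: {8, 11, 12, 14, 15, 16, 18, 19, 22}
|A + A| = 9

|A + A| = 9


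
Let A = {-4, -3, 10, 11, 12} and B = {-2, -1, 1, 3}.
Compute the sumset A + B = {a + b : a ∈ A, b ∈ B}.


A + B = {a + b : a ∈ A, b ∈ B}.
Enumerate all |A|·|B| = 5·4 = 20 pairs (a, b) and collect distinct sums.
a = -4: -4+-2=-6, -4+-1=-5, -4+1=-3, -4+3=-1
a = -3: -3+-2=-5, -3+-1=-4, -3+1=-2, -3+3=0
a = 10: 10+-2=8, 10+-1=9, 10+1=11, 10+3=13
a = 11: 11+-2=9, 11+-1=10, 11+1=12, 11+3=14
a = 12: 12+-2=10, 12+-1=11, 12+1=13, 12+3=15
Collecting distinct sums: A + B = {-6, -5, -4, -3, -2, -1, 0, 8, 9, 10, 11, 12, 13, 14, 15}
|A + B| = 15

A + B = {-6, -5, -4, -3, -2, -1, 0, 8, 9, 10, 11, 12, 13, 14, 15}


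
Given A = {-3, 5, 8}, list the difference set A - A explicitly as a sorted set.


A - A = {a - a' : a, a' ∈ A}.
Compute a - a' for each ordered pair (a, a'):
a = -3: -3--3=0, -3-5=-8, -3-8=-11
a = 5: 5--3=8, 5-5=0, 5-8=-3
a = 8: 8--3=11, 8-5=3, 8-8=0
Collecting distinct values (and noting 0 appears from a-a):
A - A = {-11, -8, -3, 0, 3, 8, 11}
|A - A| = 7

A - A = {-11, -8, -3, 0, 3, 8, 11}


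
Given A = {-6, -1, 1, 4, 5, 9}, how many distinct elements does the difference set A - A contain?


A - A = {a - a' : a, a' ∈ A}; |A| = 6.
Bounds: 2|A|-1 ≤ |A - A| ≤ |A|² - |A| + 1, i.e. 11 ≤ |A - A| ≤ 31.
Note: 0 ∈ A - A always (from a - a). The set is symmetric: if d ∈ A - A then -d ∈ A - A.
Enumerate nonzero differences d = a - a' with a > a' (then include -d):
Positive differences: {1, 2, 3, 4, 5, 6, 7, 8, 10, 11, 15}
Full difference set: {0} ∪ (positive diffs) ∪ (negative diffs).
|A - A| = 1 + 2·11 = 23 (matches direct enumeration: 23).

|A - A| = 23


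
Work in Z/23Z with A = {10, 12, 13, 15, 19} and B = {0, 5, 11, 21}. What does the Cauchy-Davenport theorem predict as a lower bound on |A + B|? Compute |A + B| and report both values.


Cauchy-Davenport: |A + B| ≥ min(p, |A| + |B| - 1) for A, B nonempty in Z/pZ.
|A| = 5, |B| = 4, p = 23.
CD lower bound = min(23, 5 + 4 - 1) = min(23, 8) = 8.
Compute A + B mod 23 directly:
a = 10: 10+0=10, 10+5=15, 10+11=21, 10+21=8
a = 12: 12+0=12, 12+5=17, 12+11=0, 12+21=10
a = 13: 13+0=13, 13+5=18, 13+11=1, 13+21=11
a = 15: 15+0=15, 15+5=20, 15+11=3, 15+21=13
a = 19: 19+0=19, 19+5=1, 19+11=7, 19+21=17
A + B = {0, 1, 3, 7, 8, 10, 11, 12, 13, 15, 17, 18, 19, 20, 21}, so |A + B| = 15.
Verify: 15 ≥ 8? Yes ✓.

CD lower bound = 8, actual |A + B| = 15.


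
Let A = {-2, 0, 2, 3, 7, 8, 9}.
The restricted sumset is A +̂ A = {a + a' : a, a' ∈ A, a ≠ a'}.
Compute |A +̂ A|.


Restricted sumset: A +̂ A = {a + a' : a ∈ A, a' ∈ A, a ≠ a'}.
Equivalently, take A + A and drop any sum 2a that is achievable ONLY as a + a for a ∈ A (i.e. sums representable only with equal summands).
Enumerate pairs (a, a') with a < a' (symmetric, so each unordered pair gives one sum; this covers all a ≠ a'):
  -2 + 0 = -2
  -2 + 2 = 0
  -2 + 3 = 1
  -2 + 7 = 5
  -2 + 8 = 6
  -2 + 9 = 7
  0 + 2 = 2
  0 + 3 = 3
  0 + 7 = 7
  0 + 8 = 8
  0 + 9 = 9
  2 + 3 = 5
  2 + 7 = 9
  2 + 8 = 10
  2 + 9 = 11
  3 + 7 = 10
  3 + 8 = 11
  3 + 9 = 12
  7 + 8 = 15
  7 + 9 = 16
  8 + 9 = 17
Collected distinct sums: {-2, 0, 1, 2, 3, 5, 6, 7, 8, 9, 10, 11, 12, 15, 16, 17}
|A +̂ A| = 16
(Reference bound: |A +̂ A| ≥ 2|A| - 3 for |A| ≥ 2, with |A| = 7 giving ≥ 11.)

|A +̂ A| = 16


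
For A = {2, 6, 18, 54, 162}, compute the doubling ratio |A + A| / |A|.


|A| = 5.
Compute A + A by enumerating all 25 pairs.
A + A = {4, 8, 12, 20, 24, 36, 56, 60, 72, 108, 164, 168, 180, 216, 324}, so |A + A| = 15.
K = |A + A| / |A| = 15/5 = 3/1 ≈ 3.0000.
Reference: AP of size 5 gives K = 9/5 ≈ 1.8000; a fully generic set of size 5 gives K ≈ 3.0000.

|A| = 5, |A + A| = 15, K = 15/5 = 3/1.


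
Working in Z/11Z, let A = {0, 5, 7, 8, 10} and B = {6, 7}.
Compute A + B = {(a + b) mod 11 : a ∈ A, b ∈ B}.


Work in Z/11Z: reduce every sum a + b modulo 11.
Enumerate all 10 pairs:
a = 0: 0+6=6, 0+7=7
a = 5: 5+6=0, 5+7=1
a = 7: 7+6=2, 7+7=3
a = 8: 8+6=3, 8+7=4
a = 10: 10+6=5, 10+7=6
Distinct residues collected: {0, 1, 2, 3, 4, 5, 6, 7}
|A + B| = 8 (out of 11 total residues).

A + B = {0, 1, 2, 3, 4, 5, 6, 7}


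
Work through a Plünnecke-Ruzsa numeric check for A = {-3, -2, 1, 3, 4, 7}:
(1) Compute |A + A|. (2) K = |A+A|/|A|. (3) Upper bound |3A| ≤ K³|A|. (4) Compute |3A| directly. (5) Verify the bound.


|A| = 6.
Step 1: Compute A + A by enumerating all 36 pairs.
A + A = {-6, -5, -4, -2, -1, 0, 1, 2, 4, 5, 6, 7, 8, 10, 11, 14}, so |A + A| = 16.
Step 2: Doubling constant K = |A + A|/|A| = 16/6 = 16/6 ≈ 2.6667.
Step 3: Plünnecke-Ruzsa gives |3A| ≤ K³·|A| = (2.6667)³ · 6 ≈ 113.7778.
Step 4: Compute 3A = A + A + A directly by enumerating all triples (a,b,c) ∈ A³; |3A| = 28.
Step 5: Check 28 ≤ 113.7778? Yes ✓.

K = 16/6, Plünnecke-Ruzsa bound K³|A| ≈ 113.7778, |3A| = 28, inequality holds.


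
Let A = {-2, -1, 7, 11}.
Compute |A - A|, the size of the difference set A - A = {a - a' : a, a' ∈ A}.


A - A = {a - a' : a, a' ∈ A}; |A| = 4.
Bounds: 2|A|-1 ≤ |A - A| ≤ |A|² - |A| + 1, i.e. 7 ≤ |A - A| ≤ 13.
Note: 0 ∈ A - A always (from a - a). The set is symmetric: if d ∈ A - A then -d ∈ A - A.
Enumerate nonzero differences d = a - a' with a > a' (then include -d):
Positive differences: {1, 4, 8, 9, 12, 13}
Full difference set: {0} ∪ (positive diffs) ∪ (negative diffs).
|A - A| = 1 + 2·6 = 13 (matches direct enumeration: 13).

|A - A| = 13


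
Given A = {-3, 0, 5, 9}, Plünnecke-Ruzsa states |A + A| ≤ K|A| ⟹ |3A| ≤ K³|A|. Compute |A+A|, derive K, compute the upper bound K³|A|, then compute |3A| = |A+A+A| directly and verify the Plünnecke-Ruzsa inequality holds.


|A| = 4.
Step 1: Compute A + A by enumerating all 16 pairs.
A + A = {-6, -3, 0, 2, 5, 6, 9, 10, 14, 18}, so |A + A| = 10.
Step 2: Doubling constant K = |A + A|/|A| = 10/4 = 10/4 ≈ 2.5000.
Step 3: Plünnecke-Ruzsa gives |3A| ≤ K³·|A| = (2.5000)³ · 4 ≈ 62.5000.
Step 4: Compute 3A = A + A + A directly by enumerating all triples (a,b,c) ∈ A³; |3A| = 19.
Step 5: Check 19 ≤ 62.5000? Yes ✓.

K = 10/4, Plünnecke-Ruzsa bound K³|A| ≈ 62.5000, |3A| = 19, inequality holds.


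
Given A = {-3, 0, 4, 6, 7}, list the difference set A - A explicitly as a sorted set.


A - A = {a - a' : a, a' ∈ A}.
Compute a - a' for each ordered pair (a, a'):
a = -3: -3--3=0, -3-0=-3, -3-4=-7, -3-6=-9, -3-7=-10
a = 0: 0--3=3, 0-0=0, 0-4=-4, 0-6=-6, 0-7=-7
a = 4: 4--3=7, 4-0=4, 4-4=0, 4-6=-2, 4-7=-3
a = 6: 6--3=9, 6-0=6, 6-4=2, 6-6=0, 6-7=-1
a = 7: 7--3=10, 7-0=7, 7-4=3, 7-6=1, 7-7=0
Collecting distinct values (and noting 0 appears from a-a):
A - A = {-10, -9, -7, -6, -4, -3, -2, -1, 0, 1, 2, 3, 4, 6, 7, 9, 10}
|A - A| = 17

A - A = {-10, -9, -7, -6, -4, -3, -2, -1, 0, 1, 2, 3, 4, 6, 7, 9, 10}


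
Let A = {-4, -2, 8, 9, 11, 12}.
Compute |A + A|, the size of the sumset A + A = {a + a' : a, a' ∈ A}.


A + A = {a + a' : a, a' ∈ A}; |A| = 6.
General bounds: 2|A| - 1 ≤ |A + A| ≤ |A|(|A|+1)/2, i.e. 11 ≤ |A + A| ≤ 21.
Lower bound 2|A|-1 is attained iff A is an arithmetic progression.
Enumerate sums a + a' for a ≤ a' (symmetric, so this suffices):
a = -4: -4+-4=-8, -4+-2=-6, -4+8=4, -4+9=5, -4+11=7, -4+12=8
a = -2: -2+-2=-4, -2+8=6, -2+9=7, -2+11=9, -2+12=10
a = 8: 8+8=16, 8+9=17, 8+11=19, 8+12=20
a = 9: 9+9=18, 9+11=20, 9+12=21
a = 11: 11+11=22, 11+12=23
a = 12: 12+12=24
Distinct sums: {-8, -6, -4, 4, 5, 6, 7, 8, 9, 10, 16, 17, 18, 19, 20, 21, 22, 23, 24}
|A + A| = 19

|A + A| = 19


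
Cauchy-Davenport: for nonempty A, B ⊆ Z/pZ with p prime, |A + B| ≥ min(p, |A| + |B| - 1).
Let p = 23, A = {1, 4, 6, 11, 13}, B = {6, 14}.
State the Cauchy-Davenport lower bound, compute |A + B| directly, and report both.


Cauchy-Davenport: |A + B| ≥ min(p, |A| + |B| - 1) for A, B nonempty in Z/pZ.
|A| = 5, |B| = 2, p = 23.
CD lower bound = min(23, 5 + 2 - 1) = min(23, 6) = 6.
Compute A + B mod 23 directly:
a = 1: 1+6=7, 1+14=15
a = 4: 4+6=10, 4+14=18
a = 6: 6+6=12, 6+14=20
a = 11: 11+6=17, 11+14=2
a = 13: 13+6=19, 13+14=4
A + B = {2, 4, 7, 10, 12, 15, 17, 18, 19, 20}, so |A + B| = 10.
Verify: 10 ≥ 6? Yes ✓.

CD lower bound = 6, actual |A + B| = 10.


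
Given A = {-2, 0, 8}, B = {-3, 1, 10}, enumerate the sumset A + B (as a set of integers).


A + B = {a + b : a ∈ A, b ∈ B}.
Enumerate all |A|·|B| = 3·3 = 9 pairs (a, b) and collect distinct sums.
a = -2: -2+-3=-5, -2+1=-1, -2+10=8
a = 0: 0+-3=-3, 0+1=1, 0+10=10
a = 8: 8+-3=5, 8+1=9, 8+10=18
Collecting distinct sums: A + B = {-5, -3, -1, 1, 5, 8, 9, 10, 18}
|A + B| = 9

A + B = {-5, -3, -1, 1, 5, 8, 9, 10, 18}


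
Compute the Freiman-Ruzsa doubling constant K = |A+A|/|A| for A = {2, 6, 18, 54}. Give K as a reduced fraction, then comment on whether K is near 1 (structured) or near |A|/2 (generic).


|A| = 4.
Compute A + A by enumerating all 16 pairs.
A + A = {4, 8, 12, 20, 24, 36, 56, 60, 72, 108}, so |A + A| = 10.
K = |A + A| / |A| = 10/4 = 5/2 ≈ 2.5000.
Reference: AP of size 4 gives K = 7/4 ≈ 1.7500; a fully generic set of size 4 gives K ≈ 2.5000.

|A| = 4, |A + A| = 10, K = 10/4 = 5/2.


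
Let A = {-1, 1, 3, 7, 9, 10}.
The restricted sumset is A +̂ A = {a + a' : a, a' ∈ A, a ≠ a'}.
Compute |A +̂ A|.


Restricted sumset: A +̂ A = {a + a' : a ∈ A, a' ∈ A, a ≠ a'}.
Equivalently, take A + A and drop any sum 2a that is achievable ONLY as a + a for a ∈ A (i.e. sums representable only with equal summands).
Enumerate pairs (a, a') with a < a' (symmetric, so each unordered pair gives one sum; this covers all a ≠ a'):
  -1 + 1 = 0
  -1 + 3 = 2
  -1 + 7 = 6
  -1 + 9 = 8
  -1 + 10 = 9
  1 + 3 = 4
  1 + 7 = 8
  1 + 9 = 10
  1 + 10 = 11
  3 + 7 = 10
  3 + 9 = 12
  3 + 10 = 13
  7 + 9 = 16
  7 + 10 = 17
  9 + 10 = 19
Collected distinct sums: {0, 2, 4, 6, 8, 9, 10, 11, 12, 13, 16, 17, 19}
|A +̂ A| = 13
(Reference bound: |A +̂ A| ≥ 2|A| - 3 for |A| ≥ 2, with |A| = 6 giving ≥ 9.)

|A +̂ A| = 13


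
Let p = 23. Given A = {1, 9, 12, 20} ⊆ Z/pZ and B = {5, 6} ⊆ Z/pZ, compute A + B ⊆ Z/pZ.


Work in Z/23Z: reduce every sum a + b modulo 23.
Enumerate all 8 pairs:
a = 1: 1+5=6, 1+6=7
a = 9: 9+5=14, 9+6=15
a = 12: 12+5=17, 12+6=18
a = 20: 20+5=2, 20+6=3
Distinct residues collected: {2, 3, 6, 7, 14, 15, 17, 18}
|A + B| = 8 (out of 23 total residues).

A + B = {2, 3, 6, 7, 14, 15, 17, 18}


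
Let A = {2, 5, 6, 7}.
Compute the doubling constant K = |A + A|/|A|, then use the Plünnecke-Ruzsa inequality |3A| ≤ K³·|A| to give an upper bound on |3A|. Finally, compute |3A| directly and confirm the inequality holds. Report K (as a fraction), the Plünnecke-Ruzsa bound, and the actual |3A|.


|A| = 4.
Step 1: Compute A + A by enumerating all 16 pairs.
A + A = {4, 7, 8, 9, 10, 11, 12, 13, 14}, so |A + A| = 9.
Step 2: Doubling constant K = |A + A|/|A| = 9/4 = 9/4 ≈ 2.2500.
Step 3: Plünnecke-Ruzsa gives |3A| ≤ K³·|A| = (2.2500)³ · 4 ≈ 45.5625.
Step 4: Compute 3A = A + A + A directly by enumerating all triples (a,b,c) ∈ A³; |3A| = 14.
Step 5: Check 14 ≤ 45.5625? Yes ✓.

K = 9/4, Plünnecke-Ruzsa bound K³|A| ≈ 45.5625, |3A| = 14, inequality holds.


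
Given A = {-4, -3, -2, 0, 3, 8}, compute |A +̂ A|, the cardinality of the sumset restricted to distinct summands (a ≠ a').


Restricted sumset: A +̂ A = {a + a' : a ∈ A, a' ∈ A, a ≠ a'}.
Equivalently, take A + A and drop any sum 2a that is achievable ONLY as a + a for a ∈ A (i.e. sums representable only with equal summands).
Enumerate pairs (a, a') with a < a' (symmetric, so each unordered pair gives one sum; this covers all a ≠ a'):
  -4 + -3 = -7
  -4 + -2 = -6
  -4 + 0 = -4
  -4 + 3 = -1
  -4 + 8 = 4
  -3 + -2 = -5
  -3 + 0 = -3
  -3 + 3 = 0
  -3 + 8 = 5
  -2 + 0 = -2
  -2 + 3 = 1
  -2 + 8 = 6
  0 + 3 = 3
  0 + 8 = 8
  3 + 8 = 11
Collected distinct sums: {-7, -6, -5, -4, -3, -2, -1, 0, 1, 3, 4, 5, 6, 8, 11}
|A +̂ A| = 15
(Reference bound: |A +̂ A| ≥ 2|A| - 3 for |A| ≥ 2, with |A| = 6 giving ≥ 9.)

|A +̂ A| = 15


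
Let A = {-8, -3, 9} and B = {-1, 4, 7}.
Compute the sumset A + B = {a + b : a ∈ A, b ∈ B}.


A + B = {a + b : a ∈ A, b ∈ B}.
Enumerate all |A|·|B| = 3·3 = 9 pairs (a, b) and collect distinct sums.
a = -8: -8+-1=-9, -8+4=-4, -8+7=-1
a = -3: -3+-1=-4, -3+4=1, -3+7=4
a = 9: 9+-1=8, 9+4=13, 9+7=16
Collecting distinct sums: A + B = {-9, -4, -1, 1, 4, 8, 13, 16}
|A + B| = 8

A + B = {-9, -4, -1, 1, 4, 8, 13, 16}


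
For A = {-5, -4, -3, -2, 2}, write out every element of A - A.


A - A = {a - a' : a, a' ∈ A}.
Compute a - a' for each ordered pair (a, a'):
a = -5: -5--5=0, -5--4=-1, -5--3=-2, -5--2=-3, -5-2=-7
a = -4: -4--5=1, -4--4=0, -4--3=-1, -4--2=-2, -4-2=-6
a = -3: -3--5=2, -3--4=1, -3--3=0, -3--2=-1, -3-2=-5
a = -2: -2--5=3, -2--4=2, -2--3=1, -2--2=0, -2-2=-4
a = 2: 2--5=7, 2--4=6, 2--3=5, 2--2=4, 2-2=0
Collecting distinct values (and noting 0 appears from a-a):
A - A = {-7, -6, -5, -4, -3, -2, -1, 0, 1, 2, 3, 4, 5, 6, 7}
|A - A| = 15

A - A = {-7, -6, -5, -4, -3, -2, -1, 0, 1, 2, 3, 4, 5, 6, 7}


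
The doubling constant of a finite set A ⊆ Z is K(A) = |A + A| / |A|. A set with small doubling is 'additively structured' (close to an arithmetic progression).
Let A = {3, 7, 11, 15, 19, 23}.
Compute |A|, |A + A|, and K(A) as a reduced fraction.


|A| = 6.
Compute A + A by enumerating all 36 pairs.
A + A = {6, 10, 14, 18, 22, 26, 30, 34, 38, 42, 46}, so |A + A| = 11.
K = |A + A| / |A| = 11/6 (already in lowest terms) ≈ 1.8333.
Reference: AP of size 6 gives K = 11/6 ≈ 1.8333; a fully generic set of size 6 gives K ≈ 3.5000.

|A| = 6, |A + A| = 11, K = 11/6.


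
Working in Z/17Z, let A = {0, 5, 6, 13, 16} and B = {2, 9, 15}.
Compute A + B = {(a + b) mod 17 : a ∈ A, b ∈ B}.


Work in Z/17Z: reduce every sum a + b modulo 17.
Enumerate all 15 pairs:
a = 0: 0+2=2, 0+9=9, 0+15=15
a = 5: 5+2=7, 5+9=14, 5+15=3
a = 6: 6+2=8, 6+9=15, 6+15=4
a = 13: 13+2=15, 13+9=5, 13+15=11
a = 16: 16+2=1, 16+9=8, 16+15=14
Distinct residues collected: {1, 2, 3, 4, 5, 7, 8, 9, 11, 14, 15}
|A + B| = 11 (out of 17 total residues).

A + B = {1, 2, 3, 4, 5, 7, 8, 9, 11, 14, 15}


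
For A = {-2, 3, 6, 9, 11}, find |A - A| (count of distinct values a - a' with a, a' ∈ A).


A - A = {a - a' : a, a' ∈ A}; |A| = 5.
Bounds: 2|A|-1 ≤ |A - A| ≤ |A|² - |A| + 1, i.e. 9 ≤ |A - A| ≤ 21.
Note: 0 ∈ A - A always (from a - a). The set is symmetric: if d ∈ A - A then -d ∈ A - A.
Enumerate nonzero differences d = a - a' with a > a' (then include -d):
Positive differences: {2, 3, 5, 6, 8, 11, 13}
Full difference set: {0} ∪ (positive diffs) ∪ (negative diffs).
|A - A| = 1 + 2·7 = 15 (matches direct enumeration: 15).

|A - A| = 15


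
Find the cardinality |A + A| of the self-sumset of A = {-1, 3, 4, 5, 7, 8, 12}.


A + A = {a + a' : a, a' ∈ A}; |A| = 7.
General bounds: 2|A| - 1 ≤ |A + A| ≤ |A|(|A|+1)/2, i.e. 13 ≤ |A + A| ≤ 28.
Lower bound 2|A|-1 is attained iff A is an arithmetic progression.
Enumerate sums a + a' for a ≤ a' (symmetric, so this suffices):
a = -1: -1+-1=-2, -1+3=2, -1+4=3, -1+5=4, -1+7=6, -1+8=7, -1+12=11
a = 3: 3+3=6, 3+4=7, 3+5=8, 3+7=10, 3+8=11, 3+12=15
a = 4: 4+4=8, 4+5=9, 4+7=11, 4+8=12, 4+12=16
a = 5: 5+5=10, 5+7=12, 5+8=13, 5+12=17
a = 7: 7+7=14, 7+8=15, 7+12=19
a = 8: 8+8=16, 8+12=20
a = 12: 12+12=24
Distinct sums: {-2, 2, 3, 4, 6, 7, 8, 9, 10, 11, 12, 13, 14, 15, 16, 17, 19, 20, 24}
|A + A| = 19

|A + A| = 19


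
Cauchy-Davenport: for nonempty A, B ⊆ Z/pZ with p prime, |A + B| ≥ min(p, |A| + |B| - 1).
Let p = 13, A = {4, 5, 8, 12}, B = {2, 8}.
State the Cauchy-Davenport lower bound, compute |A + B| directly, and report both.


Cauchy-Davenport: |A + B| ≥ min(p, |A| + |B| - 1) for A, B nonempty in Z/pZ.
|A| = 4, |B| = 2, p = 13.
CD lower bound = min(13, 4 + 2 - 1) = min(13, 5) = 5.
Compute A + B mod 13 directly:
a = 4: 4+2=6, 4+8=12
a = 5: 5+2=7, 5+8=0
a = 8: 8+2=10, 8+8=3
a = 12: 12+2=1, 12+8=7
A + B = {0, 1, 3, 6, 7, 10, 12}, so |A + B| = 7.
Verify: 7 ≥ 5? Yes ✓.

CD lower bound = 5, actual |A + B| = 7.


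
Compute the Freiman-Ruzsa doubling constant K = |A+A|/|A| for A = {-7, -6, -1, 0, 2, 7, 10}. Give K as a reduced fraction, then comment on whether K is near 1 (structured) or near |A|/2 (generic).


|A| = 7.
Compute A + A by enumerating all 49 pairs.
A + A = {-14, -13, -12, -8, -7, -6, -5, -4, -2, -1, 0, 1, 2, 3, 4, 6, 7, 9, 10, 12, 14, 17, 20}, so |A + A| = 23.
K = |A + A| / |A| = 23/7 (already in lowest terms) ≈ 3.2857.
Reference: AP of size 7 gives K = 13/7 ≈ 1.8571; a fully generic set of size 7 gives K ≈ 4.0000.

|A| = 7, |A + A| = 23, K = 23/7.


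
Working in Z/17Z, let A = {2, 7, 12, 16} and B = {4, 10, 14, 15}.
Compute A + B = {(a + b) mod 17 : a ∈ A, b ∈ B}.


Work in Z/17Z: reduce every sum a + b modulo 17.
Enumerate all 16 pairs:
a = 2: 2+4=6, 2+10=12, 2+14=16, 2+15=0
a = 7: 7+4=11, 7+10=0, 7+14=4, 7+15=5
a = 12: 12+4=16, 12+10=5, 12+14=9, 12+15=10
a = 16: 16+4=3, 16+10=9, 16+14=13, 16+15=14
Distinct residues collected: {0, 3, 4, 5, 6, 9, 10, 11, 12, 13, 14, 16}
|A + B| = 12 (out of 17 total residues).

A + B = {0, 3, 4, 5, 6, 9, 10, 11, 12, 13, 14, 16}


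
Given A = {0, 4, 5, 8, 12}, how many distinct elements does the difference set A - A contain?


A - A = {a - a' : a, a' ∈ A}; |A| = 5.
Bounds: 2|A|-1 ≤ |A - A| ≤ |A|² - |A| + 1, i.e. 9 ≤ |A - A| ≤ 21.
Note: 0 ∈ A - A always (from a - a). The set is symmetric: if d ∈ A - A then -d ∈ A - A.
Enumerate nonzero differences d = a - a' with a > a' (then include -d):
Positive differences: {1, 3, 4, 5, 7, 8, 12}
Full difference set: {0} ∪ (positive diffs) ∪ (negative diffs).
|A - A| = 1 + 2·7 = 15 (matches direct enumeration: 15).

|A - A| = 15


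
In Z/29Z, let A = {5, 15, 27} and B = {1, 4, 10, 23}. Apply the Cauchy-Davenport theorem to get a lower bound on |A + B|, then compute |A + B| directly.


Cauchy-Davenport: |A + B| ≥ min(p, |A| + |B| - 1) for A, B nonempty in Z/pZ.
|A| = 3, |B| = 4, p = 29.
CD lower bound = min(29, 3 + 4 - 1) = min(29, 6) = 6.
Compute A + B mod 29 directly:
a = 5: 5+1=6, 5+4=9, 5+10=15, 5+23=28
a = 15: 15+1=16, 15+4=19, 15+10=25, 15+23=9
a = 27: 27+1=28, 27+4=2, 27+10=8, 27+23=21
A + B = {2, 6, 8, 9, 15, 16, 19, 21, 25, 28}, so |A + B| = 10.
Verify: 10 ≥ 6? Yes ✓.

CD lower bound = 6, actual |A + B| = 10.


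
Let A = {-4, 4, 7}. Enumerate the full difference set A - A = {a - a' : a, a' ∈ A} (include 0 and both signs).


A - A = {a - a' : a, a' ∈ A}.
Compute a - a' for each ordered pair (a, a'):
a = -4: -4--4=0, -4-4=-8, -4-7=-11
a = 4: 4--4=8, 4-4=0, 4-7=-3
a = 7: 7--4=11, 7-4=3, 7-7=0
Collecting distinct values (and noting 0 appears from a-a):
A - A = {-11, -8, -3, 0, 3, 8, 11}
|A - A| = 7

A - A = {-11, -8, -3, 0, 3, 8, 11}


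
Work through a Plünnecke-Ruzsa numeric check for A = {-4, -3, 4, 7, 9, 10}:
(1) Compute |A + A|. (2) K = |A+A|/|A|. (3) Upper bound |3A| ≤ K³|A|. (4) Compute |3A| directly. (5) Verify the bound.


|A| = 6.
Step 1: Compute A + A by enumerating all 36 pairs.
A + A = {-8, -7, -6, 0, 1, 3, 4, 5, 6, 7, 8, 11, 13, 14, 16, 17, 18, 19, 20}, so |A + A| = 19.
Step 2: Doubling constant K = |A + A|/|A| = 19/6 = 19/6 ≈ 3.1667.
Step 3: Plünnecke-Ruzsa gives |3A| ≤ K³·|A| = (3.1667)³ · 6 ≈ 190.5278.
Step 4: Compute 3A = A + A + A directly by enumerating all triples (a,b,c) ∈ A³; |3A| = 37.
Step 5: Check 37 ≤ 190.5278? Yes ✓.

K = 19/6, Plünnecke-Ruzsa bound K³|A| ≈ 190.5278, |3A| = 37, inequality holds.


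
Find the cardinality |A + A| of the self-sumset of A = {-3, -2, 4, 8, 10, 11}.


A + A = {a + a' : a, a' ∈ A}; |A| = 6.
General bounds: 2|A| - 1 ≤ |A + A| ≤ |A|(|A|+1)/2, i.e. 11 ≤ |A + A| ≤ 21.
Lower bound 2|A|-1 is attained iff A is an arithmetic progression.
Enumerate sums a + a' for a ≤ a' (symmetric, so this suffices):
a = -3: -3+-3=-6, -3+-2=-5, -3+4=1, -3+8=5, -3+10=7, -3+11=8
a = -2: -2+-2=-4, -2+4=2, -2+8=6, -2+10=8, -2+11=9
a = 4: 4+4=8, 4+8=12, 4+10=14, 4+11=15
a = 8: 8+8=16, 8+10=18, 8+11=19
a = 10: 10+10=20, 10+11=21
a = 11: 11+11=22
Distinct sums: {-6, -5, -4, 1, 2, 5, 6, 7, 8, 9, 12, 14, 15, 16, 18, 19, 20, 21, 22}
|A + A| = 19

|A + A| = 19


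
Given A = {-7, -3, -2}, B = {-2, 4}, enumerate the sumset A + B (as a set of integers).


A + B = {a + b : a ∈ A, b ∈ B}.
Enumerate all |A|·|B| = 3·2 = 6 pairs (a, b) and collect distinct sums.
a = -7: -7+-2=-9, -7+4=-3
a = -3: -3+-2=-5, -3+4=1
a = -2: -2+-2=-4, -2+4=2
Collecting distinct sums: A + B = {-9, -5, -4, -3, 1, 2}
|A + B| = 6

A + B = {-9, -5, -4, -3, 1, 2}


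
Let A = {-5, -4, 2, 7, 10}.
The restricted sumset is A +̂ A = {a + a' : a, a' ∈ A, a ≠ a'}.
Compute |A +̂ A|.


Restricted sumset: A +̂ A = {a + a' : a ∈ A, a' ∈ A, a ≠ a'}.
Equivalently, take A + A and drop any sum 2a that is achievable ONLY as a + a for a ∈ A (i.e. sums representable only with equal summands).
Enumerate pairs (a, a') with a < a' (symmetric, so each unordered pair gives one sum; this covers all a ≠ a'):
  -5 + -4 = -9
  -5 + 2 = -3
  -5 + 7 = 2
  -5 + 10 = 5
  -4 + 2 = -2
  -4 + 7 = 3
  -4 + 10 = 6
  2 + 7 = 9
  2 + 10 = 12
  7 + 10 = 17
Collected distinct sums: {-9, -3, -2, 2, 3, 5, 6, 9, 12, 17}
|A +̂ A| = 10
(Reference bound: |A +̂ A| ≥ 2|A| - 3 for |A| ≥ 2, with |A| = 5 giving ≥ 7.)

|A +̂ A| = 10


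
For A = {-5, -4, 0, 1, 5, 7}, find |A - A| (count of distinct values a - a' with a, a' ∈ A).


A - A = {a - a' : a, a' ∈ A}; |A| = 6.
Bounds: 2|A|-1 ≤ |A - A| ≤ |A|² - |A| + 1, i.e. 11 ≤ |A - A| ≤ 31.
Note: 0 ∈ A - A always (from a - a). The set is symmetric: if d ∈ A - A then -d ∈ A - A.
Enumerate nonzero differences d = a - a' with a > a' (then include -d):
Positive differences: {1, 2, 4, 5, 6, 7, 9, 10, 11, 12}
Full difference set: {0} ∪ (positive diffs) ∪ (negative diffs).
|A - A| = 1 + 2·10 = 21 (matches direct enumeration: 21).

|A - A| = 21


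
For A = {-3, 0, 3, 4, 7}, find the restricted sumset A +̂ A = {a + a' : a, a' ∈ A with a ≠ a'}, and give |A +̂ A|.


Restricted sumset: A +̂ A = {a + a' : a ∈ A, a' ∈ A, a ≠ a'}.
Equivalently, take A + A and drop any sum 2a that is achievable ONLY as a + a for a ∈ A (i.e. sums representable only with equal summands).
Enumerate pairs (a, a') with a < a' (symmetric, so each unordered pair gives one sum; this covers all a ≠ a'):
  -3 + 0 = -3
  -3 + 3 = 0
  -3 + 4 = 1
  -3 + 7 = 4
  0 + 3 = 3
  0 + 4 = 4
  0 + 7 = 7
  3 + 4 = 7
  3 + 7 = 10
  4 + 7 = 11
Collected distinct sums: {-3, 0, 1, 3, 4, 7, 10, 11}
|A +̂ A| = 8
(Reference bound: |A +̂ A| ≥ 2|A| - 3 for |A| ≥ 2, with |A| = 5 giving ≥ 7.)

|A +̂ A| = 8


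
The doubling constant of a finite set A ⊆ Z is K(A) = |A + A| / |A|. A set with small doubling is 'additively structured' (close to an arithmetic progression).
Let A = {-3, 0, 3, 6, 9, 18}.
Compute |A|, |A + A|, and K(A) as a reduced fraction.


|A| = 6.
Compute A + A by enumerating all 36 pairs.
A + A = {-6, -3, 0, 3, 6, 9, 12, 15, 18, 21, 24, 27, 36}, so |A + A| = 13.
K = |A + A| / |A| = 13/6 (already in lowest terms) ≈ 2.1667.
Reference: AP of size 6 gives K = 11/6 ≈ 1.8333; a fully generic set of size 6 gives K ≈ 3.5000.

|A| = 6, |A + A| = 13, K = 13/6.


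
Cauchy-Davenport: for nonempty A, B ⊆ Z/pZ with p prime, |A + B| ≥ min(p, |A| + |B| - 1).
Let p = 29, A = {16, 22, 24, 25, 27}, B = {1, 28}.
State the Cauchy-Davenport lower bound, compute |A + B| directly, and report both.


Cauchy-Davenport: |A + B| ≥ min(p, |A| + |B| - 1) for A, B nonempty in Z/pZ.
|A| = 5, |B| = 2, p = 29.
CD lower bound = min(29, 5 + 2 - 1) = min(29, 6) = 6.
Compute A + B mod 29 directly:
a = 16: 16+1=17, 16+28=15
a = 22: 22+1=23, 22+28=21
a = 24: 24+1=25, 24+28=23
a = 25: 25+1=26, 25+28=24
a = 27: 27+1=28, 27+28=26
A + B = {15, 17, 21, 23, 24, 25, 26, 28}, so |A + B| = 8.
Verify: 8 ≥ 6? Yes ✓.

CD lower bound = 6, actual |A + B| = 8.


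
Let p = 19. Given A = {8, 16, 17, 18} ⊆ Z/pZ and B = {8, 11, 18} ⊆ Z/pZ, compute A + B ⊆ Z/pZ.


Work in Z/19Z: reduce every sum a + b modulo 19.
Enumerate all 12 pairs:
a = 8: 8+8=16, 8+11=0, 8+18=7
a = 16: 16+8=5, 16+11=8, 16+18=15
a = 17: 17+8=6, 17+11=9, 17+18=16
a = 18: 18+8=7, 18+11=10, 18+18=17
Distinct residues collected: {0, 5, 6, 7, 8, 9, 10, 15, 16, 17}
|A + B| = 10 (out of 19 total residues).

A + B = {0, 5, 6, 7, 8, 9, 10, 15, 16, 17}


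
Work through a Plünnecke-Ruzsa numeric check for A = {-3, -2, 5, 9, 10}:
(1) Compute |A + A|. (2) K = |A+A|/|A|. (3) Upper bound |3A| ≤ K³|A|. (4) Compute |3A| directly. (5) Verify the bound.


|A| = 5.
Step 1: Compute A + A by enumerating all 25 pairs.
A + A = {-6, -5, -4, 2, 3, 6, 7, 8, 10, 14, 15, 18, 19, 20}, so |A + A| = 14.
Step 2: Doubling constant K = |A + A|/|A| = 14/5 = 14/5 ≈ 2.8000.
Step 3: Plünnecke-Ruzsa gives |3A| ≤ K³·|A| = (2.8000)³ · 5 ≈ 109.7600.
Step 4: Compute 3A = A + A + A directly by enumerating all triples (a,b,c) ∈ A³; |3A| = 29.
Step 5: Check 29 ≤ 109.7600? Yes ✓.

K = 14/5, Plünnecke-Ruzsa bound K³|A| ≈ 109.7600, |3A| = 29, inequality holds.


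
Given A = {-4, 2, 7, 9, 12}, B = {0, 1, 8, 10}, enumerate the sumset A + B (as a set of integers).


A + B = {a + b : a ∈ A, b ∈ B}.
Enumerate all |A|·|B| = 5·4 = 20 pairs (a, b) and collect distinct sums.
a = -4: -4+0=-4, -4+1=-3, -4+8=4, -4+10=6
a = 2: 2+0=2, 2+1=3, 2+8=10, 2+10=12
a = 7: 7+0=7, 7+1=8, 7+8=15, 7+10=17
a = 9: 9+0=9, 9+1=10, 9+8=17, 9+10=19
a = 12: 12+0=12, 12+1=13, 12+8=20, 12+10=22
Collecting distinct sums: A + B = {-4, -3, 2, 3, 4, 6, 7, 8, 9, 10, 12, 13, 15, 17, 19, 20, 22}
|A + B| = 17

A + B = {-4, -3, 2, 3, 4, 6, 7, 8, 9, 10, 12, 13, 15, 17, 19, 20, 22}


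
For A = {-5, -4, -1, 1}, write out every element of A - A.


A - A = {a - a' : a, a' ∈ A}.
Compute a - a' for each ordered pair (a, a'):
a = -5: -5--5=0, -5--4=-1, -5--1=-4, -5-1=-6
a = -4: -4--5=1, -4--4=0, -4--1=-3, -4-1=-5
a = -1: -1--5=4, -1--4=3, -1--1=0, -1-1=-2
a = 1: 1--5=6, 1--4=5, 1--1=2, 1-1=0
Collecting distinct values (and noting 0 appears from a-a):
A - A = {-6, -5, -4, -3, -2, -1, 0, 1, 2, 3, 4, 5, 6}
|A - A| = 13

A - A = {-6, -5, -4, -3, -2, -1, 0, 1, 2, 3, 4, 5, 6}


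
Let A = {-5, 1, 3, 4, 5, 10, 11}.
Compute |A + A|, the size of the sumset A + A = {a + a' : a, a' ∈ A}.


A + A = {a + a' : a, a' ∈ A}; |A| = 7.
General bounds: 2|A| - 1 ≤ |A + A| ≤ |A|(|A|+1)/2, i.e. 13 ≤ |A + A| ≤ 28.
Lower bound 2|A|-1 is attained iff A is an arithmetic progression.
Enumerate sums a + a' for a ≤ a' (symmetric, so this suffices):
a = -5: -5+-5=-10, -5+1=-4, -5+3=-2, -5+4=-1, -5+5=0, -5+10=5, -5+11=6
a = 1: 1+1=2, 1+3=4, 1+4=5, 1+5=6, 1+10=11, 1+11=12
a = 3: 3+3=6, 3+4=7, 3+5=8, 3+10=13, 3+11=14
a = 4: 4+4=8, 4+5=9, 4+10=14, 4+11=15
a = 5: 5+5=10, 5+10=15, 5+11=16
a = 10: 10+10=20, 10+11=21
a = 11: 11+11=22
Distinct sums: {-10, -4, -2, -1, 0, 2, 4, 5, 6, 7, 8, 9, 10, 11, 12, 13, 14, 15, 16, 20, 21, 22}
|A + A| = 22

|A + A| = 22


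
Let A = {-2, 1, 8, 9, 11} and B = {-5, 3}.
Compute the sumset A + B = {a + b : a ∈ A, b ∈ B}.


A + B = {a + b : a ∈ A, b ∈ B}.
Enumerate all |A|·|B| = 5·2 = 10 pairs (a, b) and collect distinct sums.
a = -2: -2+-5=-7, -2+3=1
a = 1: 1+-5=-4, 1+3=4
a = 8: 8+-5=3, 8+3=11
a = 9: 9+-5=4, 9+3=12
a = 11: 11+-5=6, 11+3=14
Collecting distinct sums: A + B = {-7, -4, 1, 3, 4, 6, 11, 12, 14}
|A + B| = 9

A + B = {-7, -4, 1, 3, 4, 6, 11, 12, 14}


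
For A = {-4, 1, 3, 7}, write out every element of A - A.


A - A = {a - a' : a, a' ∈ A}.
Compute a - a' for each ordered pair (a, a'):
a = -4: -4--4=0, -4-1=-5, -4-3=-7, -4-7=-11
a = 1: 1--4=5, 1-1=0, 1-3=-2, 1-7=-6
a = 3: 3--4=7, 3-1=2, 3-3=0, 3-7=-4
a = 7: 7--4=11, 7-1=6, 7-3=4, 7-7=0
Collecting distinct values (and noting 0 appears from a-a):
A - A = {-11, -7, -6, -5, -4, -2, 0, 2, 4, 5, 6, 7, 11}
|A - A| = 13

A - A = {-11, -7, -6, -5, -4, -2, 0, 2, 4, 5, 6, 7, 11}


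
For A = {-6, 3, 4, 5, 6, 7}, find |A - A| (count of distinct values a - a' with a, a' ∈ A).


A - A = {a - a' : a, a' ∈ A}; |A| = 6.
Bounds: 2|A|-1 ≤ |A - A| ≤ |A|² - |A| + 1, i.e. 11 ≤ |A - A| ≤ 31.
Note: 0 ∈ A - A always (from a - a). The set is symmetric: if d ∈ A - A then -d ∈ A - A.
Enumerate nonzero differences d = a - a' with a > a' (then include -d):
Positive differences: {1, 2, 3, 4, 9, 10, 11, 12, 13}
Full difference set: {0} ∪ (positive diffs) ∪ (negative diffs).
|A - A| = 1 + 2·9 = 19 (matches direct enumeration: 19).

|A - A| = 19


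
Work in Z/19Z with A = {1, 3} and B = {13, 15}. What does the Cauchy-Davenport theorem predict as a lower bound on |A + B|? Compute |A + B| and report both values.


Cauchy-Davenport: |A + B| ≥ min(p, |A| + |B| - 1) for A, B nonempty in Z/pZ.
|A| = 2, |B| = 2, p = 19.
CD lower bound = min(19, 2 + 2 - 1) = min(19, 3) = 3.
Compute A + B mod 19 directly:
a = 1: 1+13=14, 1+15=16
a = 3: 3+13=16, 3+15=18
A + B = {14, 16, 18}, so |A + B| = 3.
Verify: 3 ≥ 3? Yes ✓.

CD lower bound = 3, actual |A + B| = 3.


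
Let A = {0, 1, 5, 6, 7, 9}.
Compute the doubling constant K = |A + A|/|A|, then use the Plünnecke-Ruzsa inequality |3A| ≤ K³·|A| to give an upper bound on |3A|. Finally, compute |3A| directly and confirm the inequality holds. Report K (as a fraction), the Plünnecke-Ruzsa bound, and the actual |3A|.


|A| = 6.
Step 1: Compute A + A by enumerating all 36 pairs.
A + A = {0, 1, 2, 5, 6, 7, 8, 9, 10, 11, 12, 13, 14, 15, 16, 18}, so |A + A| = 16.
Step 2: Doubling constant K = |A + A|/|A| = 16/6 = 16/6 ≈ 2.6667.
Step 3: Plünnecke-Ruzsa gives |3A| ≤ K³·|A| = (2.6667)³ · 6 ≈ 113.7778.
Step 4: Compute 3A = A + A + A directly by enumerating all triples (a,b,c) ∈ A³; |3A| = 26.
Step 5: Check 26 ≤ 113.7778? Yes ✓.

K = 16/6, Plünnecke-Ruzsa bound K³|A| ≈ 113.7778, |3A| = 26, inequality holds.


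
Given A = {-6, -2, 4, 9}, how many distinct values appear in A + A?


A + A = {a + a' : a, a' ∈ A}; |A| = 4.
General bounds: 2|A| - 1 ≤ |A + A| ≤ |A|(|A|+1)/2, i.e. 7 ≤ |A + A| ≤ 10.
Lower bound 2|A|-1 is attained iff A is an arithmetic progression.
Enumerate sums a + a' for a ≤ a' (symmetric, so this suffices):
a = -6: -6+-6=-12, -6+-2=-8, -6+4=-2, -6+9=3
a = -2: -2+-2=-4, -2+4=2, -2+9=7
a = 4: 4+4=8, 4+9=13
a = 9: 9+9=18
Distinct sums: {-12, -8, -4, -2, 2, 3, 7, 8, 13, 18}
|A + A| = 10

|A + A| = 10


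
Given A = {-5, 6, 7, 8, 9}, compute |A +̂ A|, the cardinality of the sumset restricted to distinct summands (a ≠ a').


Restricted sumset: A +̂ A = {a + a' : a ∈ A, a' ∈ A, a ≠ a'}.
Equivalently, take A + A and drop any sum 2a that is achievable ONLY as a + a for a ∈ A (i.e. sums representable only with equal summands).
Enumerate pairs (a, a') with a < a' (symmetric, so each unordered pair gives one sum; this covers all a ≠ a'):
  -5 + 6 = 1
  -5 + 7 = 2
  -5 + 8 = 3
  -5 + 9 = 4
  6 + 7 = 13
  6 + 8 = 14
  6 + 9 = 15
  7 + 8 = 15
  7 + 9 = 16
  8 + 9 = 17
Collected distinct sums: {1, 2, 3, 4, 13, 14, 15, 16, 17}
|A +̂ A| = 9
(Reference bound: |A +̂ A| ≥ 2|A| - 3 for |A| ≥ 2, with |A| = 5 giving ≥ 7.)

|A +̂ A| = 9


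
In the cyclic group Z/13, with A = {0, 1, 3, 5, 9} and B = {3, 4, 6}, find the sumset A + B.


Work in Z/13Z: reduce every sum a + b modulo 13.
Enumerate all 15 pairs:
a = 0: 0+3=3, 0+4=4, 0+6=6
a = 1: 1+3=4, 1+4=5, 1+6=7
a = 3: 3+3=6, 3+4=7, 3+6=9
a = 5: 5+3=8, 5+4=9, 5+6=11
a = 9: 9+3=12, 9+4=0, 9+6=2
Distinct residues collected: {0, 2, 3, 4, 5, 6, 7, 8, 9, 11, 12}
|A + B| = 11 (out of 13 total residues).

A + B = {0, 2, 3, 4, 5, 6, 7, 8, 9, 11, 12}


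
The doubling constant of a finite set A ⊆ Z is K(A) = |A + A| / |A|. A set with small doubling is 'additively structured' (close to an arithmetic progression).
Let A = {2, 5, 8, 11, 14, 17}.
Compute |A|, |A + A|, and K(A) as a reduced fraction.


|A| = 6.
Compute A + A by enumerating all 36 pairs.
A + A = {4, 7, 10, 13, 16, 19, 22, 25, 28, 31, 34}, so |A + A| = 11.
K = |A + A| / |A| = 11/6 (already in lowest terms) ≈ 1.8333.
Reference: AP of size 6 gives K = 11/6 ≈ 1.8333; a fully generic set of size 6 gives K ≈ 3.5000.

|A| = 6, |A + A| = 11, K = 11/6.


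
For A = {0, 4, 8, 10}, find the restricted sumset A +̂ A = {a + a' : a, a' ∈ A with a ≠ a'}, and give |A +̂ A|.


Restricted sumset: A +̂ A = {a + a' : a ∈ A, a' ∈ A, a ≠ a'}.
Equivalently, take A + A and drop any sum 2a that is achievable ONLY as a + a for a ∈ A (i.e. sums representable only with equal summands).
Enumerate pairs (a, a') with a < a' (symmetric, so each unordered pair gives one sum; this covers all a ≠ a'):
  0 + 4 = 4
  0 + 8 = 8
  0 + 10 = 10
  4 + 8 = 12
  4 + 10 = 14
  8 + 10 = 18
Collected distinct sums: {4, 8, 10, 12, 14, 18}
|A +̂ A| = 6
(Reference bound: |A +̂ A| ≥ 2|A| - 3 for |A| ≥ 2, with |A| = 4 giving ≥ 5.)

|A +̂ A| = 6


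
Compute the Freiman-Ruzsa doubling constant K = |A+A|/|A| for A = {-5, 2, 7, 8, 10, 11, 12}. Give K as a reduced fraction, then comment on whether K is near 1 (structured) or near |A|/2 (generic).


|A| = 7.
Compute A + A by enumerating all 49 pairs.
A + A = {-10, -3, 2, 3, 4, 5, 6, 7, 9, 10, 12, 13, 14, 15, 16, 17, 18, 19, 20, 21, 22, 23, 24}, so |A + A| = 23.
K = |A + A| / |A| = 23/7 (already in lowest terms) ≈ 3.2857.
Reference: AP of size 7 gives K = 13/7 ≈ 1.8571; a fully generic set of size 7 gives K ≈ 4.0000.

|A| = 7, |A + A| = 23, K = 23/7.


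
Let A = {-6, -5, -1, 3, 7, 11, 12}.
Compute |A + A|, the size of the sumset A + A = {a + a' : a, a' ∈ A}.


A + A = {a + a' : a, a' ∈ A}; |A| = 7.
General bounds: 2|A| - 1 ≤ |A + A| ≤ |A|(|A|+1)/2, i.e. 13 ≤ |A + A| ≤ 28.
Lower bound 2|A|-1 is attained iff A is an arithmetic progression.
Enumerate sums a + a' for a ≤ a' (symmetric, so this suffices):
a = -6: -6+-6=-12, -6+-5=-11, -6+-1=-7, -6+3=-3, -6+7=1, -6+11=5, -6+12=6
a = -5: -5+-5=-10, -5+-1=-6, -5+3=-2, -5+7=2, -5+11=6, -5+12=7
a = -1: -1+-1=-2, -1+3=2, -1+7=6, -1+11=10, -1+12=11
a = 3: 3+3=6, 3+7=10, 3+11=14, 3+12=15
a = 7: 7+7=14, 7+11=18, 7+12=19
a = 11: 11+11=22, 11+12=23
a = 12: 12+12=24
Distinct sums: {-12, -11, -10, -7, -6, -3, -2, 1, 2, 5, 6, 7, 10, 11, 14, 15, 18, 19, 22, 23, 24}
|A + A| = 21

|A + A| = 21


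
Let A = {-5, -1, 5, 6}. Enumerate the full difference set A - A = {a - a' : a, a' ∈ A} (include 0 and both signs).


A - A = {a - a' : a, a' ∈ A}.
Compute a - a' for each ordered pair (a, a'):
a = -5: -5--5=0, -5--1=-4, -5-5=-10, -5-6=-11
a = -1: -1--5=4, -1--1=0, -1-5=-6, -1-6=-7
a = 5: 5--5=10, 5--1=6, 5-5=0, 5-6=-1
a = 6: 6--5=11, 6--1=7, 6-5=1, 6-6=0
Collecting distinct values (and noting 0 appears from a-a):
A - A = {-11, -10, -7, -6, -4, -1, 0, 1, 4, 6, 7, 10, 11}
|A - A| = 13

A - A = {-11, -10, -7, -6, -4, -1, 0, 1, 4, 6, 7, 10, 11}


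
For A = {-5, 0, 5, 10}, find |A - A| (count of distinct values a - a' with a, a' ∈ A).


A - A = {a - a' : a, a' ∈ A}; |A| = 4.
Bounds: 2|A|-1 ≤ |A - A| ≤ |A|² - |A| + 1, i.e. 7 ≤ |A - A| ≤ 13.
Note: 0 ∈ A - A always (from a - a). The set is symmetric: if d ∈ A - A then -d ∈ A - A.
Enumerate nonzero differences d = a - a' with a > a' (then include -d):
Positive differences: {5, 10, 15}
Full difference set: {0} ∪ (positive diffs) ∪ (negative diffs).
|A - A| = 1 + 2·3 = 7 (matches direct enumeration: 7).

|A - A| = 7


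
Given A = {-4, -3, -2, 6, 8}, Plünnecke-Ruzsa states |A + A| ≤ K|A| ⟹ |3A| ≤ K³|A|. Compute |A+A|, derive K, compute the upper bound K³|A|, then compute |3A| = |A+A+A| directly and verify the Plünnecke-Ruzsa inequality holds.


|A| = 5.
Step 1: Compute A + A by enumerating all 25 pairs.
A + A = {-8, -7, -6, -5, -4, 2, 3, 4, 5, 6, 12, 14, 16}, so |A + A| = 13.
Step 2: Doubling constant K = |A + A|/|A| = 13/5 = 13/5 ≈ 2.6000.
Step 3: Plünnecke-Ruzsa gives |3A| ≤ K³·|A| = (2.6000)³ · 5 ≈ 87.8800.
Step 4: Compute 3A = A + A + A directly by enumerating all triples (a,b,c) ∈ A³; |3A| = 25.
Step 5: Check 25 ≤ 87.8800? Yes ✓.

K = 13/5, Plünnecke-Ruzsa bound K³|A| ≈ 87.8800, |3A| = 25, inequality holds.


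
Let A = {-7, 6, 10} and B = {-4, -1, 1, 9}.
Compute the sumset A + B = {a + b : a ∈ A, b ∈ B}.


A + B = {a + b : a ∈ A, b ∈ B}.
Enumerate all |A|·|B| = 3·4 = 12 pairs (a, b) and collect distinct sums.
a = -7: -7+-4=-11, -7+-1=-8, -7+1=-6, -7+9=2
a = 6: 6+-4=2, 6+-1=5, 6+1=7, 6+9=15
a = 10: 10+-4=6, 10+-1=9, 10+1=11, 10+9=19
Collecting distinct sums: A + B = {-11, -8, -6, 2, 5, 6, 7, 9, 11, 15, 19}
|A + B| = 11

A + B = {-11, -8, -6, 2, 5, 6, 7, 9, 11, 15, 19}


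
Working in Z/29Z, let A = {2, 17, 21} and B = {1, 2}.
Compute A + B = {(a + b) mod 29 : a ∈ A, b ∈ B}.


Work in Z/29Z: reduce every sum a + b modulo 29.
Enumerate all 6 pairs:
a = 2: 2+1=3, 2+2=4
a = 17: 17+1=18, 17+2=19
a = 21: 21+1=22, 21+2=23
Distinct residues collected: {3, 4, 18, 19, 22, 23}
|A + B| = 6 (out of 29 total residues).

A + B = {3, 4, 18, 19, 22, 23}
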